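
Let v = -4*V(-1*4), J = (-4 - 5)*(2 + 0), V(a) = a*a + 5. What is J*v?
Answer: 1512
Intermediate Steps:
V(a) = 5 + a² (V(a) = a² + 5 = 5 + a²)
J = -18 (J = -9*2 = -18)
v = -84 (v = -4*(5 + (-1*4)²) = -4*(5 + (-4)²) = -4*(5 + 16) = -4*21 = -84)
J*v = -18*(-84) = 1512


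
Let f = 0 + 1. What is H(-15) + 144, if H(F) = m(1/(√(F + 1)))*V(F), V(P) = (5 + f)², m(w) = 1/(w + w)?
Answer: 144 + 18*I*√14 ≈ 144.0 + 67.35*I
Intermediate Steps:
f = 1
m(w) = 1/(2*w)
V(P) = 36 (V(P) = (5 + 1)² = 6² = 36)
H(F) = 18*√(1 + F) (H(F) = (1/(2*(1/(√(F + 1)))))*36 = (1/(2*(1/(√(1 + F)))))*36 = (1/(2*((1 + F)^(-½))))*36 = (√(1 + F)/2)*36 = 18*√(1 + F))
H(-15) + 144 = 18*√(1 - 15) + 144 = 18*√(-14) + 144 = 18*(I*√14) + 144 = 18*I*√14 + 144 = 144 + 18*I*√14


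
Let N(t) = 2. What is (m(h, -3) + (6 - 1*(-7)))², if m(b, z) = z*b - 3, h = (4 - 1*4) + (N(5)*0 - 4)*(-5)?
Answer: 2500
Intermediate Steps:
h = 20 (h = (4 - 1*4) + (2*0 - 4)*(-5) = (4 - 4) + (0 - 4)*(-5) = 0 - 4*(-5) = 0 + 20 = 20)
m(b, z) = -3 + b*z (m(b, z) = b*z - 3 = -3 + b*z)
(m(h, -3) + (6 - 1*(-7)))² = ((-3 + 20*(-3)) + (6 - 1*(-7)))² = ((-3 - 60) + (6 + 7))² = (-63 + 13)² = (-50)² = 2500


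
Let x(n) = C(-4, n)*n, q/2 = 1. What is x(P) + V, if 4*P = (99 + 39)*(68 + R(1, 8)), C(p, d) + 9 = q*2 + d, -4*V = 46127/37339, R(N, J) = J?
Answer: 1024847071417/149356 ≈ 6.8618e+6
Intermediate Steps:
q = 2 (q = 2*1 = 2)
V = -46127/149356 (V = -46127/(4*37339) = -¼*46127/37339 = -46127/149356 ≈ -0.30884)
C(p, d) = -5 + d (C(p, d) = -9 + (2*2 + d) = -9 + (4 + d) = -5 + d)
P = 2622 (P = ((99 + 39)*(68 + 8))/4 = (138*76)/4 = (¼)*10488 = 2622)
x(n) = n*(-5 + n) (x(n) = (-5 + n)*n = n*(-5 + n))
x(P) + V = 2622*(-5 + 2622) - 46127/149356 = 2622*2617 - 46127/149356 = 6861774 - 46127/149356 = 1024847071417/149356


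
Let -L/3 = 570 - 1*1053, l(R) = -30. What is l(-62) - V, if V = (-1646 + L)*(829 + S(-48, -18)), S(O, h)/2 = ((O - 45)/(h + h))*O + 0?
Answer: 114427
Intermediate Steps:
L = 1449 (L = -3*(570 - 1*1053) = -3*(570 - 1053) = -3*(-483) = 1449)
S(O, h) = O*(-45 + O)/h (S(O, h) = 2*(((O - 45)/(h + h))*O + 0) = 2*(((-45 + O)/((2*h)))*O + 0) = 2*(((-45 + O)*(1/(2*h)))*O + 0) = 2*(((-45 + O)/(2*h))*O + 0) = 2*(O*(-45 + O)/(2*h) + 0) = 2*(O*(-45 + O)/(2*h)) = O*(-45 + O)/h)
V = -114457 (V = (-1646 + 1449)*(829 - 48*(-45 - 48)/(-18)) = -197*(829 - 48*(-1/18)*(-93)) = -197*(829 - 248) = -197*581 = -114457)
l(-62) - V = -30 - 1*(-114457) = -30 + 114457 = 114427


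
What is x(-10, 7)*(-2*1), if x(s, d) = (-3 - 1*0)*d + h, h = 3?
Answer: 36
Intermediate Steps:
x(s, d) = 3 - 3*d (x(s, d) = (-3 - 1*0)*d + 3 = (-3 + 0)*d + 3 = -3*d + 3 = 3 - 3*d)
x(-10, 7)*(-2*1) = (3 - 3*7)*(-2*1) = (3 - 21)*(-2) = -18*(-2) = 36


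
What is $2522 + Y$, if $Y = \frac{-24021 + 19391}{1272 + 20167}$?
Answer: $\frac{54064528}{21439} \approx 2521.8$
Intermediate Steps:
$Y = - \frac{4630}{21439} \approx -0.21596$
$2522 + Y = 2522 - \frac{4630}{21439} = \frac{54064528}{21439}$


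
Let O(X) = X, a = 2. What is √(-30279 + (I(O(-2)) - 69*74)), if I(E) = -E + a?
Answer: I*√35381 ≈ 188.1*I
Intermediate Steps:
I(E) = 2 - E (I(E) = -E + 2 = 2 - E)
√(-30279 + (I(O(-2)) - 69*74)) = √(-30279 + ((2 - 1*(-2)) - 69*74)) = √(-30279 + ((2 + 2) - 5106)) = √(-30279 + (4 - 5106)) = √(-30279 - 5102) = √(-35381) = I*√35381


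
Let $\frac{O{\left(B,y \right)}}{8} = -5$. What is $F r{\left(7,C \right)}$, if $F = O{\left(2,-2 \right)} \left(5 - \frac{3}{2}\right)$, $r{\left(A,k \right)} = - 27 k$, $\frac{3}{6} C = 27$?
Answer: $204120$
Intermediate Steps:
$C = 54$ ($C = 2 \cdot 27 = 54$)
$O{\left(B,y \right)} = -40$ ($O{\left(B,y \right)} = 8 \left(-5\right) = -40$)
$F = -140$ ($F = - 40 \left(5 - \frac{3}{2}\right) = \left(-40\right) \frac{7}{2} = -140$)
$F r{\left(7,C \right)} = - 140 \left(\left(-27\right) 54\right) = \left(-140\right) \left(-1458\right) = 204120$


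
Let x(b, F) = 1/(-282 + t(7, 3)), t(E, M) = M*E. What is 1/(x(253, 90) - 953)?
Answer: -261/248734 ≈ -0.0010493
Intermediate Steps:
t(E, M) = E*M
x(b, F) = -1/261 (x(b, F) = 1/(-282 + 7*3) = 1/(-282 + 21) = 1/(-261) = -1/261)
1/(x(253, 90) - 953) = 1/(-1/261 - 953) = 1/(-248734/261) = -261/248734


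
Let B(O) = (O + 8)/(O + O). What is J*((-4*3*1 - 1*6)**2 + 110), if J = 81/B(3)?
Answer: 210924/11 ≈ 19175.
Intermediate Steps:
B(O) = (8 + O)/(2*O) (B(O) = (8 + O)/((2*O)) = (8 + O)*(1/(2*O)) = (8 + O)/(2*O))
J = 486/11 (J = 81/(((1/2)*(8 + 3)/3)) = 81/(((1/2)*(1/3)*11)) = 81/(11/6) = 81*(6/11) = 486/11 ≈ 44.182)
J*((-4*3*1 - 1*6)**2 + 110) = 486*((-4*3*1 - 1*6)**2 + 110)/11 = 486*((-12*1 - 6)**2 + 110)/11 = 486*((-12 - 6)**2 + 110)/11 = 486*((-18)**2 + 110)/11 = 486*(324 + 110)/11 = (486/11)*434 = 210924/11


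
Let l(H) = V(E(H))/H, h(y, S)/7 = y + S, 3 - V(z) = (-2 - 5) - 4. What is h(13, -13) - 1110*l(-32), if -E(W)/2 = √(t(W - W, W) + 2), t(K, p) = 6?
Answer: 3885/8 ≈ 485.63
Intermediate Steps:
E(W) = -4*√2 (E(W) = -2*√(6 + 2) = -4*√2)
V(z) = 14 (V(z) = 3 - ((-2 - 5) - 4) = 3 - (-7 - 4) = 3 - 1*(-11) = 3 + 11 = 14)
h(y, S) = 7*S + 7*y (h(y, S) = 7*(y + S) = 7*(S + y) = 7*S + 7*y)
l(H) = 14/H
h(13, -13) - 1110*l(-32) = (7*(-13) + 7*13) - 15540/(-32) = (-91 + 91) - 15540*(-1)/32 = 0 - 1110*(-7/16) = 0 + 3885/8 = 3885/8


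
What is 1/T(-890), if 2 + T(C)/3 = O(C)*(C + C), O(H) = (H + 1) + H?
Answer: 1/9499854 ≈ 1.0526e-7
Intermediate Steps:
O(H) = 1 + 2*H (O(H) = (1 + H) + H = 1 + 2*H)
T(C) = -6 + 6*C*(1 + 2*C) (T(C) = -6 + 3*((1 + 2*C)*(C + C)) = -6 + 3*((1 + 2*C)*(2*C)) = -6 + 3*(2*C*(1 + 2*C)) = -6 + 6*C*(1 + 2*C))
1/T(-890) = 1/(-6 + 6*(-890)*(1 + 2*(-890))) = 1/(-6 + 6*(-890)*(1 - 1780)) = 1/(-6 + 6*(-890)*(-1779)) = 1/(-6 + 9499860) = 1/9499854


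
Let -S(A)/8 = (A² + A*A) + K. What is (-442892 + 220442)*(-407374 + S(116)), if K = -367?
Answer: 137859828300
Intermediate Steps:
S(A) = 2936 - 16*A² (S(A) = -8*((A² + A*A) - 367) = -8*((A² + A²) - 367) = -8*(2*A² - 367) = -8*(-367 + 2*A²) = 2936 - 16*A²)
(-442892 + 220442)*(-407374 + S(116)) = (-442892 + 220442)*(-407374 + (2936 - 16*116²)) = -222450*(-407374 + (2936 - 16*13456)) = -222450*(-407374 + (2936 - 215296)) = -222450*(-407374 - 212360) = -222450*(-619734) = 137859828300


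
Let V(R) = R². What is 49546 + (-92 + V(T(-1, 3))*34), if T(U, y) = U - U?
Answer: 49454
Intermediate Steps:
T(U, y) = 0
49546 + (-92 + V(T(-1, 3))*34) = 49546 + (-92 + 0²*34) = 49546 + (-92 + 0*34) = 49546 + (-92 + 0) = 49546 - 92 = 49454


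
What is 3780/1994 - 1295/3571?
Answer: 5458075/3560287 ≈ 1.5330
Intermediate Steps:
3780/1994 - 1295/3571 = 3780*(1/1994) - 1295*1/3571 = 1890/997 - 1295/3571 = 5458075/3560287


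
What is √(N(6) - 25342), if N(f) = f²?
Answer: I*√25306 ≈ 159.08*I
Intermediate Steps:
√(N(6) - 25342) = √(6² - 25342) = √(36 - 25342) = √(-25306) = I*√25306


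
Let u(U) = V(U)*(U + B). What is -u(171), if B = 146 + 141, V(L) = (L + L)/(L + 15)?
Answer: -26106/31 ≈ -842.13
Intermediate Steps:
V(L) = 2*L/(15 + L) (V(L) = (2*L)/(15 + L) = 2*L/(15 + L))
B = 287
u(U) = 2*U*(287 + U)/(15 + U) (u(U) = (2*U/(15 + U))*(U + 287) = (2*U/(15 + U))*(287 + U) = 2*U*(287 + U)/(15 + U))
-u(171) = -2*171*(287 + 171)/(15 + 171) = -2*171*458/186 = -1*26106/31 = -26106/31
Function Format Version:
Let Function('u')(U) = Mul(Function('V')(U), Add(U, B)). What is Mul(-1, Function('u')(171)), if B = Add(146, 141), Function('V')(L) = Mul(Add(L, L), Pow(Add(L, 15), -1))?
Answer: Rational(-26106, 31) ≈ -842.13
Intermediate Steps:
Function('V')(L) = Mul(2, L, Pow(Add(15, L), -1)) (Function('V')(L) = Mul(Mul(2, L), Pow(Add(15, L), -1)) = Mul(2, L, Pow(Add(15, L), -1)))
B = 287
Function('u')(U) = Mul(2, U, Pow(Add(15, U), -1), Add(287, U)) (Function('u')(U) = Mul(Mul(2, U, Pow(Add(15, U), -1)), Add(U, 287)) = Mul(Mul(2, U, Pow(Add(15, U), -1)), Add(287, U)) = Mul(2, U, Pow(Add(15, U), -1), Add(287, U)))
Mul(-1, Function('u')(171)) = Mul(-1, Mul(2, 171, Pow(Add(15, 171), -1), Add(287, 171))) = Mul(-1, Mul(2, 171, Pow(186, -1), 458)) = Mul(-1, Mul(2, 171, Rational(1, 186), 458)) = Mul(-1, Rational(26106, 31)) = Rational(-26106, 31)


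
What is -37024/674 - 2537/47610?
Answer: -882211289/16044570 ≈ -54.985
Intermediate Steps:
-37024/674 - 2537/47610 = -37024*1/674 - 2537*1/47610 = -18512/337 - 2537/47610 = -882211289/16044570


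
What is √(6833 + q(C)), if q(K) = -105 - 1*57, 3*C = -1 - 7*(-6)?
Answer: √6671 ≈ 81.676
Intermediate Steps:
C = 41/3 (C = (-1 - 7*(-6))/3 = (-1 + 42)/3 = (⅓)*41 = 41/3 ≈ 13.667)
q(K) = -162 (q(K) = -105 - 57 = -162)
√(6833 + q(C)) = √(6833 - 162) = √6671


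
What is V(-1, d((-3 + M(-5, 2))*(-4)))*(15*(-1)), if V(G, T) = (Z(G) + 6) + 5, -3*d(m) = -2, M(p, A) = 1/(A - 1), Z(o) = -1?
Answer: -150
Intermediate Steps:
M(p, A) = 1/(-1 + A)
d(m) = ⅔ (d(m) = -⅓*(-2) = ⅔)
V(G, T) = 10 (V(G, T) = (-1 + 6) + 5 = 5 + 5 = 10)
V(-1, d((-3 + M(-5, 2))*(-4)))*(15*(-1)) = 10*(15*(-1)) = 10*(-15) = -150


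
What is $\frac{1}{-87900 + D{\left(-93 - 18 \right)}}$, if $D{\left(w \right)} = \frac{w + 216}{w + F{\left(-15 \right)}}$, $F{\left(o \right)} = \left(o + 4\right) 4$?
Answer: $- \frac{31}{2724921} \approx -1.1376 \cdot 10^{-5}$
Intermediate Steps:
$F{\left(o \right)} = 16 + 4 o$ ($F{\left(o \right)} = \left(4 + o\right) 4 = 16 + 4 o$)
$D{\left(w \right)} = \frac{216 + w}{-44 + w}$ ($D{\left(w \right)} = \frac{w + 216}{w + \left(16 + 4 \left(-15\right)\right)} = \frac{216 + w}{w + \left(16 - 60\right)} = \frac{216 + w}{w - 44} = \frac{216 + w}{-44 + w}$)
$\frac{1}{-87900 + D{\left(-93 - 18 \right)}} = \frac{1}{-87900 + \frac{216 - 111}{-44 - 111}} = \frac{1}{-87900 + \frac{1}{-155} \cdot 105} = \frac{1}{-87900 - \frac{21}{31}} = \frac{1}{- \frac{2724921}{31}} = - \frac{31}{2724921}$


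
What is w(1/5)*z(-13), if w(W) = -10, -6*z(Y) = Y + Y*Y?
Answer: 260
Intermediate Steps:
z(Y) = -Y/6 - Y²/6 (z(Y) = -(Y + Y*Y)/6 = -(Y + Y²)/6 = -Y/6 - Y²/6)
w(1/5)*z(-13) = -(-5)*(-13)*(1 - 13)/3 = -(-5)*(-13)*(-12)/3 = -10*(-26) = 260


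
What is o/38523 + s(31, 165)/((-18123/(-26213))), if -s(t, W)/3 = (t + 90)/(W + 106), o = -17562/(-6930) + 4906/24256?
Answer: -34928615189280871/18029069786328480 ≈ -1.9373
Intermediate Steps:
o = 38331871/14007840 (o = -17562*(-1/6930) + 4906*(1/24256) = 2927/1155 + 2453/12128 = 38331871/14007840 ≈ 2.7365)
s(t, W) = -3*(90 + t)/(106 + W) (s(t, W) = -3*(t + 90)/(W + 106) = -3*(90 + t)/(106 + W))
o/38523 + s(31, 165)/((-18123/(-26213))) = (38331871/14007840)/38523 + (3*(-90 - 1*31)/(106 + 165))/((-18123/(-26213))) = (38331871/14007840)*(1/38523) + (3*(-90 - 31)/271)/((-18123*(-1/26213))) = 38331871/539624020320 + (3*(1/271)*(-121))/(18123/26213) = 38331871/539624020320 - 363/271*26213/18123 = 38331871/539624020320 - 3171773/1637111 = -34928615189280871/18029069786328480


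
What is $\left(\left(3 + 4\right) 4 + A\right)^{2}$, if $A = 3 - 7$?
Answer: $576$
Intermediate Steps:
$A = -4$
$\left(\left(3 + 4\right) 4 + A\right)^{2} = \left(\left(3 + 4\right) 4 - 4\right)^{2} = \left(7 \cdot 4 - 4\right)^{2} = \left(28 - 4\right)^{2} = 24^{2} = 576$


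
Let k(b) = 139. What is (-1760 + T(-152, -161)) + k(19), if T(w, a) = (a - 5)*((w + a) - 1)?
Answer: 50503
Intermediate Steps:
T(w, a) = (-5 + a)*(-1 + a + w) (T(w, a) = (-5 + a)*((a + w) - 1) = (-5 + a)*(-1 + a + w))
(-1760 + T(-152, -161)) + k(19) = (-1760 + (5 + (-161)² - 6*(-161) - 5*(-152) - 161*(-152))) + 139 = (-1760 + (5 + 25921 + 966 + 760 + 24472)) + 139 = (-1760 + 52124) + 139 = 50364 + 139 = 50503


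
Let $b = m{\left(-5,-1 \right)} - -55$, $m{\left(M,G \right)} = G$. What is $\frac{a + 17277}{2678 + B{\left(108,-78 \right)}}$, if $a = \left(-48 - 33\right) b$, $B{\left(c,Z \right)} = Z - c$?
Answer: $\frac{12903}{2492} \approx 5.1778$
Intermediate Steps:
$b = 54$ ($b = -1 - -55 = -1 + 55 = 54$)
$a = -4374$ ($a = \left(-48 - 33\right) 54 = \left(-81\right) 54 = -4374$)
$\frac{a + 17277}{2678 + B{\left(108,-78 \right)}} = \frac{-4374 + 17277}{2678 - 186} = \frac{12903}{2678 - 186} = \frac{12903}{2492}$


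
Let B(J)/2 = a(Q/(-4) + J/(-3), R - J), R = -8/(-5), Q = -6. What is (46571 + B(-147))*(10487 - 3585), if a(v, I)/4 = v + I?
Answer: 1662132738/5 ≈ 3.3243e+8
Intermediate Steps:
R = 8/5 (R = -8*(-⅕) = 8/5 ≈ 1.6000)
a(v, I) = 4*I + 4*v (a(v, I) = 4*(v + I) = 4*(I + v) = 4*I + 4*v)
B(J) = 124/5 - 32*J/3 (B(J) = 2*(4*(8/5 - J) + 4*(-6/(-4) + J/(-3))) = 2*((32/5 - 4*J) + 4*(-6*(-¼) + J*(-⅓))) = 2*((32/5 - 4*J) + 4*(3/2 - J/3)) = 2*((32/5 - 4*J) + (6 - 4*J/3)) = 2*(62/5 - 16*J/3) = 124/5 - 32*J/3)
(46571 + B(-147))*(10487 - 3585) = (46571 + (124/5 - 32/3*(-147)))*(10487 - 3585) = (46571 + (124/5 + 1568))*6902 = (46571 + 7964/5)*6902 = (240819/5)*6902 = 1662132738/5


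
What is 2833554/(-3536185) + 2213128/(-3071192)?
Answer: -2066052301631/1357537885315 ≈ -1.5219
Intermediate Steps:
2833554/(-3536185) + 2213128/(-3071192) = 2833554*(-1/3536185) + 2213128*(-1/3071192) = -2833554/3536185 - 276641/383899 = -2066052301631/1357537885315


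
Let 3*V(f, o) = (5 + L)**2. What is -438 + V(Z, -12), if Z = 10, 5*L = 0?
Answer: -1289/3 ≈ -429.67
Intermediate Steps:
L = 0 (L = (1/5)*0 = 0)
V(f, o) = 25/3 (V(f, o) = (5 + 0)**2/3 = (1/3)*5**2 = (1/3)*25 = 25/3)
-438 + V(Z, -12) = -438 + 25/3 = -1289/3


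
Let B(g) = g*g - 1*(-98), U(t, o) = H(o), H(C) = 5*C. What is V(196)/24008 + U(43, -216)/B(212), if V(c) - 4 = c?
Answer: -352505/22528507 ≈ -0.015647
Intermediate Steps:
U(t, o) = 5*o
V(c) = 4 + c
B(g) = 98 + g² (B(g) = g² + 98 = 98 + g²)
V(196)/24008 + U(43, -216)/B(212) = (4 + 196)/24008 + (5*(-216))/(98 + 212²) = 200*(1/24008) - 1080/(98 + 44944) = 25/3001 - 1080/45042 = 25/3001 - 1080*1/45042 = 25/3001 - 180/7507 = -352505/22528507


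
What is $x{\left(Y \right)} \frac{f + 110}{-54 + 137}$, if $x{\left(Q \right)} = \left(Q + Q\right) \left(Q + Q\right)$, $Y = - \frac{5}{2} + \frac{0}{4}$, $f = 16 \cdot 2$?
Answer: $\frac{3550}{83} \approx 42.771$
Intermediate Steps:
$f = 32$
$Y = - \frac{5}{2}$ ($Y = \left(-5\right) \frac{1}{2} + 0 \cdot \frac{1}{4} = - \frac{5}{2} + 0 = - \frac{5}{2} \approx -2.5$)
$x{\left(Q \right)} = 4 Q^{2}$ ($x{\left(Q \right)} = 2 Q 2 Q = 4 Q^{2}$)
$x{\left(Y \right)} \frac{f + 110}{-54 + 137} = 4 \left(- \frac{5}{2}\right)^{2} \frac{32 + 110}{-54 + 137} = 4 \cdot \frac{25}{4} \cdot \frac{142}{83} = 25 \cdot 142 \cdot \frac{1}{83} = 25 \cdot \frac{142}{83} = \frac{3550}{83}$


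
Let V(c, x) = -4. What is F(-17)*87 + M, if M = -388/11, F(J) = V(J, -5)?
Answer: -4216/11 ≈ -383.27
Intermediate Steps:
F(J) = -4
M = -388/11 ≈ -35.273
F(-17)*87 + M = -4*87 - 388/11 = -348 - 388/11 = -4216/11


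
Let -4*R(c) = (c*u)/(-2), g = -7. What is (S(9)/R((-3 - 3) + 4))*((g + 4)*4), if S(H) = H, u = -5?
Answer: -432/5 ≈ -86.400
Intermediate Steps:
R(c) = -5*c/8 (R(c) = -c*(-5)/(4*(-2)) = -(-5*c)*(-1)/(4*2) = -5*c/8)
(S(9)/R((-3 - 3) + 4))*((g + 4)*4) = (9/(-5*((-3 - 3) + 4)/8))*((-7 + 4)*4) = (9/(-5*(-6 + 4)/8))*(-3*4) = (9/(-5/8*(-2)))*(-12) = (9/(5/4))*(-12) = ((4/5)*9)*(-12) = (36/5)*(-12) = -432/5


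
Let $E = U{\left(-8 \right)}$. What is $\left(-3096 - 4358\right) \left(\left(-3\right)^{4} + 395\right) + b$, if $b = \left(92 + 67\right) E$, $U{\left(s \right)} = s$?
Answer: $-3549376$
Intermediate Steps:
$E = -8$
$b = -1272$ ($b = \left(92 + 67\right) \left(-8\right) = 159 \left(-8\right) = -1272$)
$\left(-3096 - 4358\right) \left(\left(-3\right)^{4} + 395\right) + b = \left(-3096 - 4358\right) \left(\left(-3\right)^{4} + 395\right) - 1272 = - 7454 \left(81 + 395\right) - 1272 = \left(-7454\right) 476 - 1272 = -3548104 - 1272 = -3549376$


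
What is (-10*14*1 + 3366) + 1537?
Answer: 4763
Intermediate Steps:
(-10*14*1 + 3366) + 1537 = (-140*1 + 3366) + 1537 = (-140 + 3366) + 1537 = 3226 + 1537 = 4763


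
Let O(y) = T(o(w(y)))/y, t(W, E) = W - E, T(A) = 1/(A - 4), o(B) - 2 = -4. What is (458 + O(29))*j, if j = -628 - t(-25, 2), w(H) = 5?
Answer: -47894291/174 ≈ -2.7525e+5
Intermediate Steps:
o(B) = -2 (o(B) = 2 - 4 = -2)
T(A) = 1/(-4 + A)
j = -601 (j = -628 - (-25 - 1*2) = -628 - (-25 - 2) = -628 - 1*(-27) = -628 + 27 = -601)
O(y) = -1/(6*y) (O(y) = 1/((-4 - 2)*y) = 1/((-6)*y) = -1/(6*y))
(458 + O(29))*j = (458 - ⅙/29)*(-601) = (458 - ⅙*1/29)*(-601) = (458 - 1/174)*(-601) = (79691/174)*(-601) = -47894291/174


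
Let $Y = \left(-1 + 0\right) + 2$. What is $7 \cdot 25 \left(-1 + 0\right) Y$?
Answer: $-175$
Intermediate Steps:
$Y = 1$ ($Y = -1 + 2 = 1$)
$7 \cdot 25 \left(-1 + 0\right) Y = 7 \cdot 25 \left(-1 + 0\right) 1 = 175 \left(\left(-1\right) 1\right) = 175 \left(-1\right) = -175$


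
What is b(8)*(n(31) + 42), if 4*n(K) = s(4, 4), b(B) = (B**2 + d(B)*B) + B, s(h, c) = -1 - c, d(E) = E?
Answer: 5542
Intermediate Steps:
b(B) = B + 2*B**2 (b(B) = (B**2 + B*B) + B = (B**2 + B**2) + B = 2*B**2 + B = B + 2*B**2)
n(K) = -5/4 (n(K) = (-1 - 1*4)/4 = (-1 - 4)/4 = (1/4)*(-5) = -5/4)
b(8)*(n(31) + 42) = (8*(1 + 2*8))*(-5/4 + 42) = (8*(1 + 16))*(163/4) = (8*17)*(163/4) = 136*(163/4) = 5542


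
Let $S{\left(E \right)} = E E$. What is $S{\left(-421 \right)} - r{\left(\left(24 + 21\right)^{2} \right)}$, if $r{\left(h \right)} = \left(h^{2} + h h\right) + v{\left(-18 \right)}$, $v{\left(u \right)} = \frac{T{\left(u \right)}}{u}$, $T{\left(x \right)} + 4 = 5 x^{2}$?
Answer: $- \frac{72215273}{9} \approx -8.0239 \cdot 10^{6}$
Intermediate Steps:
$S{\left(E \right)} = E^{2}$
$T{\left(x \right)} = -4 + 5 x^{2}$
$v{\left(u \right)} = \frac{-4 + 5 u^{2}}{u}$
$r{\left(h \right)} = - \frac{808}{9} + 2 h^{2}$ ($r{\left(h \right)} = \left(h^{2} + h h\right) + \left(- \frac{4}{-18} + 5 \left(-18\right)\right) = \left(h^{2} + h^{2}\right) - \frac{808}{9} = 2 h^{2} + \left(\frac{2}{9} - 90\right) = 2 h^{2} - \frac{808}{9} = - \frac{808}{9} + 2 h^{2}$)
$S{\left(-421 \right)} - r{\left(\left(24 + 21\right)^{2} \right)} = \left(-421\right)^{2} - \left(- \frac{808}{9} + 2 \left(\left(24 + 21\right)^{2}\right)^{2}\right) = 177241 - \left(- \frac{808}{9} + 2 \left(45^{2}\right)^{2}\right) = 177241 - \left(- \frac{808}{9} + 2 \cdot 2025^{2}\right) = 177241 - \left(- \frac{808}{9} + 2 \cdot 4100625\right) = 177241 - \left(- \frac{808}{9} + 8201250\right) = 177241 - \frac{73810442}{9} = - \frac{72215273}{9}$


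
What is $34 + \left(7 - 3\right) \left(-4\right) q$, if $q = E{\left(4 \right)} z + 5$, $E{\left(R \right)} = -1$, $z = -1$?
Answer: $-62$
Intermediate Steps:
$q = 6$ ($q = \left(-1\right) \left(-1\right) + 5 = 1 + 5 = 6$)
$34 + \left(7 - 3\right) \left(-4\right) q = 34 + \left(7 - 3\right) \left(-4\right) 6 = 34 + 4 \left(-4\right) 6 = 34 - 96 = -62$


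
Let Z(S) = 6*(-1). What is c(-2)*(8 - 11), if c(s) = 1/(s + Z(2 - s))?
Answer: 3/8 ≈ 0.37500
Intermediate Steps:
Z(S) = -6
c(s) = 1/(-6 + s) (c(s) = 1/(s - 6) = 1/(-6 + s))
c(-2)*(8 - 11) = (8 - 11)/(-6 - 2) = -3/(-8) = -⅛*(-3) = 3/8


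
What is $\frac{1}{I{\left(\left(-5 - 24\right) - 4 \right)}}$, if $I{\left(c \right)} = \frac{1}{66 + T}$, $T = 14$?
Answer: $80$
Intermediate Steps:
$I{\left(c \right)} = \frac{1}{80}$ ($I{\left(c \right)} = \frac{1}{66 + 14} = \frac{1}{80}$)
$\frac{1}{I{\left(\left(-5 - 24\right) - 4 \right)}} = \frac{1}{\frac{1}{80}} = 80$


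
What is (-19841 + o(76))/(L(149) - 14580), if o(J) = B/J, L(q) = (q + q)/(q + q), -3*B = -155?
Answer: 4523593/3324012 ≈ 1.3609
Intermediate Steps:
B = 155/3 (B = -⅓*(-155) = 155/3 ≈ 51.667)
L(q) = 1 (L(q) = (2*q)/((2*q)) = (2*q)*(1/(2*q)) = 1)
o(J) = 155/(3*J)
(-19841 + o(76))/(L(149) - 14580) = (-19841 + (155/3)/76)/(1 - 14580) = (-19841 + (155/3)*(1/76))/(-14579) = (-19841 + 155/228)*(-1/14579) = -4523593/228*(-1/14579) = 4523593/3324012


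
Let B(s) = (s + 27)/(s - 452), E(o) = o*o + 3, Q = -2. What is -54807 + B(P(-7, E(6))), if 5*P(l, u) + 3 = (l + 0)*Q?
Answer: -123261089/2249 ≈ -54807.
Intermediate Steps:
E(o) = 3 + o**2 (E(o) = o**2 + 3 = 3 + o**2)
P(l, u) = -3/5 - 2*l/5 (P(l, u) = -3/5 + ((l + 0)*(-2))/5 = -3/5 + (l*(-2))/5 = -3/5 + (-2*l)/5 = -3/5 - 2*l/5)
B(s) = (27 + s)/(-452 + s)
-54807 + B(P(-7, E(6))) = -54807 + (27 + (-3/5 - 2/5*(-7)))/(-452 + (-3/5 - 2/5*(-7))) = -54807 + (27 + (-3/5 + 14/5))/(-452 + (-3/5 + 14/5)) = -54807 + (27 + 11/5)/(-452 + 11/5) = -54807 + (146/5)/(-2249/5) = -54807 - 5/2249*146/5 = -54807 - 146/2249 = -123261089/2249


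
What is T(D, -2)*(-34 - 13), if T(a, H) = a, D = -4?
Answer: 188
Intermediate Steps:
T(D, -2)*(-34 - 13) = -4*(-34 - 13) = -4*(-47) = 188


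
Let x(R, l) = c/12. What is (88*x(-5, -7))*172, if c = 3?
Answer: 3784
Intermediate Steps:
x(R, l) = 1/4 (x(R, l) = 3/12 = 3*(1/12) = 1/4)
(88*x(-5, -7))*172 = (88*(1/4))*172 = 22*172 = 3784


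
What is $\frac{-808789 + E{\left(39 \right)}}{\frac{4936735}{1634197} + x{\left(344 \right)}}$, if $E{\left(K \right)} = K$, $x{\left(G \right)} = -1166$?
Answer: $\frac{1321656823750}{1900536967} \approx 695.41$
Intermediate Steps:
$\frac{-808789 + E{\left(39 \right)}}{\frac{4936735}{1634197} + x{\left(344 \right)}} = \frac{-808789 + 39}{\frac{4936735}{1634197} - 1166} = - \frac{808750}{4936735 \cdot \frac{1}{1634197} - 1166} = - \frac{808750}{\frac{4936735}{1634197} - 1166} = - \frac{808750}{- \frac{1900536967}{1634197}} = \left(-808750\right) \left(- \frac{1634197}{1900536967}\right) = \frac{1321656823750}{1900536967}$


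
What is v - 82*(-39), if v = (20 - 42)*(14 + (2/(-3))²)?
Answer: 25922/9 ≈ 2880.2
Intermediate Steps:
v = -2860/9 (v = -22*(14 + (2*(-⅓))²) = -22*(14 + (-⅔)²) = -22*(14 + 4/9) = -22*130/9 = -2860/9 ≈ -317.78)
v - 82*(-39) = -2860/9 - 82*(-39) = -2860/9 + 3198 = 25922/9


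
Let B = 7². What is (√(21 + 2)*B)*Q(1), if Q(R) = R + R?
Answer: 98*√23 ≈ 469.99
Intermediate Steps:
Q(R) = 2*R
B = 49
(√(21 + 2)*B)*Q(1) = (√(21 + 2)*49)*(2*1) = (√23*49)*2 = (49*√23)*2 = 98*√23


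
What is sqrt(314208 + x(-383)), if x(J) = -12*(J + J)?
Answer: 70*sqrt(66) ≈ 568.68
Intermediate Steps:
x(J) = -24*J
sqrt(314208 + x(-383)) = sqrt(314208 - 24*(-383)) = sqrt(314208 + 9192) = sqrt(323400) = 70*sqrt(66)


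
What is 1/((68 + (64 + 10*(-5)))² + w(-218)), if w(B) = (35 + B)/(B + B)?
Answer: 436/2931847 ≈ 0.00014871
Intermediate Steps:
w(B) = (35 + B)/(2*B) (w(B) = (35 + B)/((2*B)) = (35 + B)*(1/(2*B)) = (35 + B)/(2*B))
1/((68 + (64 + 10*(-5)))² + w(-218)) = 1/((68 + (64 + 10*(-5)))² + (½)*(35 - 218)/(-218)) = 1/((68 + (64 - 50))² + (½)*(-1/218)*(-183)) = 1/((68 + 14)² + 183/436) = 1/(82² + 183/436) = 1/(6724 + 183/436) = 1/(2931847/436) = 436/2931847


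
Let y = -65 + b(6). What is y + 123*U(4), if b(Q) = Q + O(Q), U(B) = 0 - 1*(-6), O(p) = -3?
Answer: 676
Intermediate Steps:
U(B) = 6 (U(B) = 0 + 6 = 6)
b(Q) = -3 + Q (b(Q) = Q - 3 = -3 + Q)
y = -62 (y = -65 + (-3 + 6) = -65 + 3 = -62)
y + 123*U(4) = -62 + 123*6 = -62 + 738 = 676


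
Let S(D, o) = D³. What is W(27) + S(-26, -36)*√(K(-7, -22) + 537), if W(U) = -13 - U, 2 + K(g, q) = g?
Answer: -40 - 70304*√33 ≈ -4.0391e+5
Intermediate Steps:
K(g, q) = -2 + g
W(27) + S(-26, -36)*√(K(-7, -22) + 537) = (-13 - 1*27) + (-26)³*√((-2 - 7) + 537) = (-13 - 27) - 17576*√(-9 + 537) = -40 - 70304*√33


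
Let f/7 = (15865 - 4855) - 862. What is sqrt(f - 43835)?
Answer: sqrt(27201) ≈ 164.93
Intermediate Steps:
f = 71036 (f = 7*((15865 - 4855) - 862) = 7*(11010 - 862) = 7*10148 = 71036)
sqrt(f - 43835) = sqrt(71036 - 43835) = sqrt(27201)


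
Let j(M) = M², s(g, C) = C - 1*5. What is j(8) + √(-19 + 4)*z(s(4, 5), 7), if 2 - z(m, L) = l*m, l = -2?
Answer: 64 + 2*I*√15 ≈ 64.0 + 7.746*I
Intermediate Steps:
s(g, C) = -5 + C (s(g, C) = C - 5 = -5 + C)
z(m, L) = 2 + 2*m (z(m, L) = 2 - (-2)*m = 2 + 2*m)
j(8) + √(-19 + 4)*z(s(4, 5), 7) = 8² + √(-19 + 4)*(2 + 2*(-5 + 5)) = 64 + √(-15)*(2 + 2*0) = 64 + (I*√15)*(2 + 0) = 64 + (I*√15)*2 = 64 + 2*I*√15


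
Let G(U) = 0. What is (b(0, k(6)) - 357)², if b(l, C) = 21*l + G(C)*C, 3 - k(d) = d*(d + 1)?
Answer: 127449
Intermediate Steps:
k(d) = 3 - d*(1 + d) (k(d) = 3 - d*(d + 1) = 3 - d*(1 + d))
b(l, C) = 21*l (b(l, C) = 21*l + 0*C = 21*l + 0 = 21*l)
(b(0, k(6)) - 357)² = (21*0 - 357)² = (0 - 357)² = (-357)² = 127449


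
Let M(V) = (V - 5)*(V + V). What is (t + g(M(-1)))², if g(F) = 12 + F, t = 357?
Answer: 145161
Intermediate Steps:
M(V) = 2*V*(-5 + V) (M(V) = (-5 + V)*(2*V) = 2*V*(-5 + V))
(t + g(M(-1)))² = (357 + (12 + 2*(-1)*(-5 - 1)))² = (357 + (12 + 2*(-1)*(-6)))² = (357 + (12 + 12))² = (357 + 24)² = 381² = 145161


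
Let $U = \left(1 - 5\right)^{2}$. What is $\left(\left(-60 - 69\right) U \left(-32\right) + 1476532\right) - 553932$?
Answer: $988648$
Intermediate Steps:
$U = 16$ ($U = \left(-4\right)^{2} = 16$)
$\left(\left(-60 - 69\right) U \left(-32\right) + 1476532\right) - 553932 = \left(\left(-60 - 69\right) 16 \left(-32\right) + 1476532\right) - 553932 = \left(\left(-129\right) 16 \left(-32\right) + 1476532\right) - 553932 = \left(\left(-2064\right) \left(-32\right) + 1476532\right) - 553932 = \left(66048 + 1476532\right) - 553932 = 1542580 - 553932 = 988648$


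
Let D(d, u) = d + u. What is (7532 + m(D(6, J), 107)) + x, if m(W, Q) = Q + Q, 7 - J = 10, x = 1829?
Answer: 9575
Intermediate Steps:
J = -3 (J = 7 - 1*10 = 7 - 10 = -3)
m(W, Q) = 2*Q
(7532 + m(D(6, J), 107)) + x = (7532 + 2*107) + 1829 = (7532 + 214) + 1829 = 7746 + 1829 = 9575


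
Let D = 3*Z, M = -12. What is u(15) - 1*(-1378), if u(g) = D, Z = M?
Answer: 1342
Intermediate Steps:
Z = -12
D = -36 (D = 3*(-12) = -36)
u(g) = -36
u(15) - 1*(-1378) = -36 - 1*(-1378) = -36 + 1378 = 1342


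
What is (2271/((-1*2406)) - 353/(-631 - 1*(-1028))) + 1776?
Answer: 564884109/318394 ≈ 1774.2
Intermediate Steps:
(2271/((-1*2406)) - 353/(-631 - 1*(-1028))) + 1776 = (2271/(-2406) - 353/(-631 + 1028)) + 1776 = (2271*(-1/2406) - 353/397) + 1776 = (-757/802 - 353*1/397) + 1776 = (-757/802 - 353/397) + 1776 = -583635/318394 + 1776 = 564884109/318394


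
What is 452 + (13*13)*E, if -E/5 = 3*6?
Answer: -14758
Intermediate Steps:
E = -90 (E = -15*6 = -5*18 = -90)
452 + (13*13)*E = 452 + (13*13)*(-90) = 452 + 169*(-90) = 452 - 15210 = -14758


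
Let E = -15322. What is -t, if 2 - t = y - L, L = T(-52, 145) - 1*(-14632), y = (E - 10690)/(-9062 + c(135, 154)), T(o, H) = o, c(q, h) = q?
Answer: -130147502/8927 ≈ -14579.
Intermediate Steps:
y = 26012/8927 (y = (-15322 - 10690)/(-9062 + 135) = -26012/(-8927) = -26012*(-1/8927) = 26012/8927 ≈ 2.9139)
L = 14580 (L = -52 - 1*(-14632) = -52 + 14632 = 14580)
t = 130147502/8927 (t = 2 - (26012/8927 - 1*14580) = 2 - (26012/8927 - 14580) = 2 - 1*(-130129648/8927) = 2 + 130129648/8927 = 130147502/8927 ≈ 14579.)
-t = -1*130147502/8927 = -130147502/8927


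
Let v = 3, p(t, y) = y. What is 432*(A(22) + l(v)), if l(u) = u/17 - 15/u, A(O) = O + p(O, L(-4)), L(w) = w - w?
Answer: 126144/17 ≈ 7420.2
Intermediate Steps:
L(w) = 0
A(O) = O (A(O) = O + 0 = O)
l(u) = -15/u + u/17 (l(u) = u*(1/17) - 15/u = u/17 - 15/u = -15/u + u/17)
432*(A(22) + l(v)) = 432*(22 + (-15/3 + (1/17)*3)) = 432*(22 + (-15*⅓ + 3/17)) = 432*(22 + (-5 + 3/17)) = 432*(22 - 82/17) = 432*(292/17) = 126144/17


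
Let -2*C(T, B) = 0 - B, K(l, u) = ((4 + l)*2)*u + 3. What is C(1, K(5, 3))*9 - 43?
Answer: 427/2 ≈ 213.50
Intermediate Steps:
K(l, u) = 3 + u*(8 + 2*l) (K(l, u) = (8 + 2*l)*u + 3 = u*(8 + 2*l) + 3 = 3 + u*(8 + 2*l))
C(T, B) = B/2 (C(T, B) = -(0 - B)/2 = -(-1)*B/2 = B/2)
C(1, K(5, 3))*9 - 43 = ((3 + 8*3 + 2*5*3)/2)*9 - 43 = ((3 + 24 + 30)/2)*9 - 43 = ((½)*57)*9 - 43 = (57/2)*9 - 43 = 513/2 - 43 = 427/2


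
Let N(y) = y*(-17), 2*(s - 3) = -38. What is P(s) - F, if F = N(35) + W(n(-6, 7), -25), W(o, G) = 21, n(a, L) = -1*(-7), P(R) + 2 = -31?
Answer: 541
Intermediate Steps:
s = -16 (s = 3 + (½)*(-38) = 3 - 19 = -16)
P(R) = -33 (P(R) = -2 - 31 = -33)
N(y) = -17*y
n(a, L) = 7
F = -574 (F = -17*35 + 21 = -595 + 21 = -574)
P(s) - F = -33 - 1*(-574) = -33 + 574 = 541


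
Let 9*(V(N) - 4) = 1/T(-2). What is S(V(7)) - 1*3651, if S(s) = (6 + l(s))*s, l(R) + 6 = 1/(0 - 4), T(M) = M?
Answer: -262943/72 ≈ -3652.0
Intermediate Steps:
l(R) = -25/4 (l(R) = -6 + 1/(0 - 4) = -6 + 1/(-4) = -6 - 1/4 = -25/4)
V(N) = 71/18 (V(N) = 4 + (1/9)/(-2) = 4 + (1/9)*(-1/2) = 4 - 1/18 = 71/18)
S(s) = -s/4 (S(s) = (6 - 25/4)*s = -s/4)
S(V(7)) - 1*3651 = -1/4*71/18 - 1*3651 = -71/72 - 3651 = -262943/72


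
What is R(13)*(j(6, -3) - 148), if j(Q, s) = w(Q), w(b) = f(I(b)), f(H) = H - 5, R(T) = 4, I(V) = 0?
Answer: -612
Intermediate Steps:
f(H) = -5 + H
w(b) = -5 (w(b) = -5 + 0 = -5)
j(Q, s) = -5
R(13)*(j(6, -3) - 148) = 4*(-5 - 148) = 4*(-153) = -612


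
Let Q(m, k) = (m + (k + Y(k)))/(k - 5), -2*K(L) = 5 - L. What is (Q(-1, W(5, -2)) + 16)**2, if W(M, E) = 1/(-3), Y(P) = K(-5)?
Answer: 75625/256 ≈ 295.41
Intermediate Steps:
K(L) = -5/2 + L/2 (K(L) = -(5 - L)/2 = -5/2 + L/2)
Y(P) = -5 (Y(P) = -5/2 + (1/2)*(-5) = -5/2 - 5/2 = -5)
W(M, E) = -1/3
Q(m, k) = (-5 + k + m)/(-5 + k) (Q(m, k) = (m + (k - 5))/(k - 5) = (m + (-5 + k))/(-5 + k) = (-5 + k + m)/(-5 + k))
(Q(-1, W(5, -2)) + 16)**2 = ((-5 - 1/3 - 1)/(-5 - 1/3) + 16)**2 = (-19/3/(-16/3) + 16)**2 = (-3/16*(-19/3) + 16)**2 = (19/16 + 16)**2 = (275/16)**2 = 75625/256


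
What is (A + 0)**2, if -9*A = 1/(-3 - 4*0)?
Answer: 1/729 ≈ 0.0013717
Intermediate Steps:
A = 1/27 (A = -1/(9*(-3 - 4*0)) = -1/(9*(-3 + 0)) = -1/9/(-3) = -1/9*(-1/3) = 1/27 ≈ 0.037037)
(A + 0)**2 = (1/27 + 0)**2 = (1/27)**2 = 1/729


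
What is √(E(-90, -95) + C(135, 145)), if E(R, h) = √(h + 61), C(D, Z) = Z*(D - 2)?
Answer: √(19285 + I*√34) ≈ 138.87 + 0.021*I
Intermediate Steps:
C(D, Z) = Z*(-2 + D)
E(R, h) = √(61 + h)
√(E(-90, -95) + C(135, 145)) = √(√(61 - 95) + 145*(-2 + 135)) = √(√(-34) + 145*133) = √(I*√34 + 19285) = √(19285 + I*√34)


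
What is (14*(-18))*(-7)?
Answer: 1764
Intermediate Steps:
(14*(-18))*(-7) = -252*(-7) = 1764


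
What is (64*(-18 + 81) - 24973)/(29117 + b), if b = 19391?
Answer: -20941/48508 ≈ -0.43170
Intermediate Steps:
(64*(-18 + 81) - 24973)/(29117 + b) = (64*(-18 + 81) - 24973)/(29117 + 19391) = (64*63 - 24973)/48508 = (4032 - 24973)*(1/48508) = -20941*1/48508 = -20941/48508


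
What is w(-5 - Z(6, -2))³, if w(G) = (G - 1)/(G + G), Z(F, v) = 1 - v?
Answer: 729/4096 ≈ 0.17798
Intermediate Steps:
w(G) = (-1 + G)/(2*G) (w(G) = (-1 + G)/((2*G)) = (-1 + G)*(1/(2*G)) = (-1 + G)/(2*G))
w(-5 - Z(6, -2))³ = ((-1 + (-5 - (1 - 1*(-2))))/(2*(-5 - (1 - 1*(-2)))))³ = ((-1 + (-5 - (1 + 2)))/(2*(-5 - (1 + 2))))³ = ((-1 + (-5 - 1*3))/(2*(-5 - 1*3)))³ = ((-1 + (-5 - 3))/(2*(-5 - 3)))³ = ((½)*(-1 - 8)/(-8))³ = ((½)*(-⅛)*(-9))³ = (9/16)³ = 729/4096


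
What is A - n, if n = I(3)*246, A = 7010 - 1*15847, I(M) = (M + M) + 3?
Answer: -11051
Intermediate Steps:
I(M) = 3 + 2*M (I(M) = 2*M + 3 = 3 + 2*M)
A = -8837 (A = 7010 - 15847 = -8837)
n = 2214 (n = (3 + 2*3)*246 = (3 + 6)*246 = 9*246 = 2214)
A - n = -8837 - 1*2214 = -8837 - 2214 = -11051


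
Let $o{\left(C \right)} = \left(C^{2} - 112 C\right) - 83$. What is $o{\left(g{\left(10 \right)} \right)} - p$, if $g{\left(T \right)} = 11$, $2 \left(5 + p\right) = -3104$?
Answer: $363$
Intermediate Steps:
$p = -1557$ ($p = -5 + \frac{1}{2} \left(-3104\right) = -5 - 1552 = -1557$)
$o{\left(C \right)} = -83 + C^{2} - 112 C$
$o{\left(g{\left(10 \right)} \right)} - p = \left(-83 + 11^{2} - 1232\right) - -1557 = \left(-83 + 121 - 1232\right) + 1557 = -1194 + 1557 = 363$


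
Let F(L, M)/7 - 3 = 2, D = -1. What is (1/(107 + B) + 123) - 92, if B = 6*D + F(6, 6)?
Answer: 4217/136 ≈ 31.007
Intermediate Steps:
F(L, M) = 35 (F(L, M) = 21 + 7*2 = 21 + 14 = 35)
B = 29 (B = 6*(-1) + 35 = -6 + 35 = 29)
(1/(107 + B) + 123) - 92 = (1/(107 + 29) + 123) - 92 = (1/136 + 123) - 92 = 16729/136 - 92 = 4217/136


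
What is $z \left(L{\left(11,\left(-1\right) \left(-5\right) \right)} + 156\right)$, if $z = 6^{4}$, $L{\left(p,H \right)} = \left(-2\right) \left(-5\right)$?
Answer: $215136$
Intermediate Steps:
$L{\left(p,H \right)} = 10$
$z = 1296$
$z \left(L{\left(11,\left(-1\right) \left(-5\right) \right)} + 156\right) = 1296 \left(10 + 156\right) = 1296 \cdot 166 = 215136$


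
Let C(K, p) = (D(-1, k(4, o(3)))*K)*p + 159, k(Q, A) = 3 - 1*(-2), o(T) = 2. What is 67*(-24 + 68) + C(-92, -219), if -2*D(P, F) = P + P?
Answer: 23255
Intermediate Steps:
k(Q, A) = 5 (k(Q, A) = 3 + 2 = 5)
D(P, F) = -P (D(P, F) = -(P + P)/2 = -P)
C(K, p) = 159 + K*p (C(K, p) = ((-1*(-1))*K)*p + 159 = (1*K)*p + 159 = K*p + 159 = 159 + K*p)
67*(-24 + 68) + C(-92, -219) = 67*(-24 + 68) + (159 - 92*(-219)) = 67*44 + (159 + 20148) = 2948 + 20307 = 23255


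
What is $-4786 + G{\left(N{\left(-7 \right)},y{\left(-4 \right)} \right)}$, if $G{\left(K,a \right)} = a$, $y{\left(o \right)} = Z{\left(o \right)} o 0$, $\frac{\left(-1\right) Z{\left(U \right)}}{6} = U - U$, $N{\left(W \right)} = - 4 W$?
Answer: $-4786$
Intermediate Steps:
$Z{\left(U \right)} = 0$ ($Z{\left(U \right)} = - 6 \left(U - U\right) = \left(-6\right) 0 = 0$)
$y{\left(o \right)} = 0$ ($y{\left(o \right)} = 0 o 0 = 0 \cdot 0 = 0$)
$-4786 + G{\left(N{\left(-7 \right)},y{\left(-4 \right)} \right)} = -4786 + 0 = -4786$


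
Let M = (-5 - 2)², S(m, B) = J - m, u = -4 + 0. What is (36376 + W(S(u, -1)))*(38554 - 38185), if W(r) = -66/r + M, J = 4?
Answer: 53751123/4 ≈ 1.3438e+7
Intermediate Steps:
u = -4
S(m, B) = 4 - m
M = 49 (M = (-7)² = 49)
W(r) = 49 - 66/r (W(r) = -66/r + 49 = 49 - 66/r)
(36376 + W(S(u, -1)))*(38554 - 38185) = (36376 + (49 - 66/(4 - 1*(-4))))*(38554 - 38185) = (36376 + (49 - 66/(4 + 4)))*369 = (36376 + (49 - 66/8))*369 = (36376 + (49 - 66*⅛))*369 = (36376 + (49 - 33/4))*369 = (36376 + 163/4)*369 = (145667/4)*369 = 53751123/4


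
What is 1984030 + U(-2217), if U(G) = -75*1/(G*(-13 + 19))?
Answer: 8797189045/4434 ≈ 1.9840e+6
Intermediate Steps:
U(G) = -25/(2*G) (U(G) = -75*1/(6*G) = -25/(2*G))
1984030 + U(-2217) = 1984030 - 25/2/(-2217) = 1984030 - 25/2*(-1/2217) = 1984030 + 25/4434 = 8797189045/4434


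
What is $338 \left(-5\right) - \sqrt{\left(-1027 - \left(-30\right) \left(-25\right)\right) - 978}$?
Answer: $-1690 - i \sqrt{2755} \approx -1690.0 - 52.488 i$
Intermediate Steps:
$338 \left(-5\right) - \sqrt{\left(-1027 - \left(-30\right) \left(-25\right)\right) - 978} = -1690 - \sqrt{\left(-1027 - 750\right) - 978} = -1690 - \sqrt{-1777 - 978} = -1690 - \sqrt{-2755} = -1690 - i \sqrt{2755}$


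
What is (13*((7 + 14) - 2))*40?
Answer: 9880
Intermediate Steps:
(13*((7 + 14) - 2))*40 = (13*(21 - 2))*40 = (13*19)*40 = 247*40 = 9880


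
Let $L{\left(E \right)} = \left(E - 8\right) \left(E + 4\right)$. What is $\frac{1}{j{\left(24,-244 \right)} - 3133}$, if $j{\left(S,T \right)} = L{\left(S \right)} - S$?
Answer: $- \frac{1}{2709} \approx -0.00036914$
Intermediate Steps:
$L{\left(E \right)} = \left(-8 + E\right) \left(4 + E\right)$
$j{\left(S,T \right)} = -32 + S^{2} - 5 S$ ($j{\left(S,T \right)} = \left(-32 + S^{2} - 4 S\right) - S = -32 + S^{2} - 5 S$)
$\frac{1}{j{\left(24,-244 \right)} - 3133} = \frac{1}{\left(-32 + 24^{2} - 120\right) - 3133} = \frac{1}{\left(-32 + 576 - 120\right) - 3133} = \frac{1}{424 - 3133} = \frac{1}{-2709} = - \frac{1}{2709}$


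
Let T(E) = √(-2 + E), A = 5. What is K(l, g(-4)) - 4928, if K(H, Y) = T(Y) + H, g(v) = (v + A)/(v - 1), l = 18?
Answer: -4910 + I*√55/5 ≈ -4910.0 + 1.4832*I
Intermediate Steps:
g(v) = (5 + v)/(-1 + v) (g(v) = (v + 5)/(v - 1) = (5 + v)/(-1 + v))
K(H, Y) = H + √(-2 + Y) (K(H, Y) = √(-2 + Y) + H = H + √(-2 + Y))
K(l, g(-4)) - 4928 = (18 + √(-2 + (5 - 4)/(-1 - 4))) - 4928 = (18 + √(-2 + 1/(-5))) - 4928 = (18 + √(-2 - ⅕*1)) - 4928 = (18 + √(-2 - ⅕)) - 4928 = (18 + √(-11/5)) - 4928 = (18 + I*√55/5) - 4928 = -4910 + I*√55/5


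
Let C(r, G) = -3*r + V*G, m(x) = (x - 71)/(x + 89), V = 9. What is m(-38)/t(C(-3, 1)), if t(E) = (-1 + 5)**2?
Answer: -109/816 ≈ -0.13358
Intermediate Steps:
m(x) = (-71 + x)/(89 + x)
C(r, G) = -3*r + 9*G
t(E) = 16 (t(E) = 4**2 = 16)
m(-38)/t(C(-3, 1)) = ((-71 - 38)/(89 - 38))/16 = (-109/51)*(1/16) = ((1/51)*(-109))*(1/16) = -109/51*1/16 = -109/816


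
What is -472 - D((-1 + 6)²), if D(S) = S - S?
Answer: -472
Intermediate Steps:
D(S) = 0
-472 - D((-1 + 6)²) = -472 - 1*0 = -472 + 0 = -472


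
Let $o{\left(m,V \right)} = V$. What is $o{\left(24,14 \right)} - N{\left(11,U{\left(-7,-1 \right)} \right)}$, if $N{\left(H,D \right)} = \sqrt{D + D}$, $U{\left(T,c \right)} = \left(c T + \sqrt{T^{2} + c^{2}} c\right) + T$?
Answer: $14 - i 2^{\frac{3}{4}} \sqrt{5} \approx 14.0 - 3.7606 i$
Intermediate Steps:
$U{\left(T,c \right)} = T + T c + c \sqrt{T^{2} + c^{2}}$ ($U{\left(T,c \right)} = \left(T c + c \sqrt{T^{2} + c^{2}}\right) + T = T + T c + c \sqrt{T^{2} + c^{2}}$)
$N{\left(H,D \right)} = \sqrt{2} \sqrt{D}$ ($N{\left(H,D \right)} = \sqrt{2 D} = \sqrt{2} \sqrt{D}$)
$o{\left(24,14 \right)} - N{\left(11,U{\left(-7,-1 \right)} \right)} = 14 - \sqrt{2} \sqrt{-7 - -7 - \sqrt{\left(-7\right)^{2} + \left(-1\right)^{2}}} = 14 - \sqrt{2} \sqrt{-7 + 7 - \sqrt{49 + 1}} = 14 - \sqrt{2} \sqrt{-7 + 7 - \sqrt{50}} = 14 - \sqrt{2} \sqrt{-7 + 7 - 5 \sqrt{2}} = 14 - \sqrt{2} \sqrt{- 5 \sqrt{2}} = 14 - \sqrt{2} i \sqrt[4]{2} \sqrt{5} = 14 - i 2^{\frac{3}{4}} \sqrt{5}$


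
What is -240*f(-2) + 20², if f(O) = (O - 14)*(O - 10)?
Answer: -45680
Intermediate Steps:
f(O) = (-14 + O)*(-10 + O)
-240*f(-2) + 20² = -240*(140 + (-2)² - 24*(-2)) + 20² = -240*(140 + 4 + 48) + 400 = -240*192 + 400 = -46080 + 400 = -45680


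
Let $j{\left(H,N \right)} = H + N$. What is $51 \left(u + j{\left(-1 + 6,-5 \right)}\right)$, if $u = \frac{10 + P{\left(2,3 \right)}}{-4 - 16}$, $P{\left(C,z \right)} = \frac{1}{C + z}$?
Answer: $- \frac{2601}{100} \approx -26.01$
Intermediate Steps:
$u = - \frac{51}{100}$ ($u = \frac{10 + \frac{1}{2 + 3}}{-4 - 16} = \frac{10 + \frac{1}{5}}{-20} = \left(10 + \frac{1}{5}\right) \left(- \frac{1}{20}\right) = \frac{51}{5} \left(- \frac{1}{20}\right) = - \frac{51}{100} \approx -0.51$)
$51 \left(u + j{\left(-1 + 6,-5 \right)}\right) = 51 \left(- \frac{51}{100} + \left(\left(-1 + 6\right) - 5\right)\right) = 51 \left(- \frac{51}{100} + \left(5 - 5\right)\right) = 51 \left(- \frac{51}{100} + 0\right) = 51 \left(- \frac{51}{100}\right) = - \frac{2601}{100}$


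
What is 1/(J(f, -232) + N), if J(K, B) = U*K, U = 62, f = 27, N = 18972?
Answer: 1/20646 ≈ 4.8436e-5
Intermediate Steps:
J(K, B) = 62*K
1/(J(f, -232) + N) = 1/(62*27 + 18972) = 1/(1674 + 18972) = 1/20646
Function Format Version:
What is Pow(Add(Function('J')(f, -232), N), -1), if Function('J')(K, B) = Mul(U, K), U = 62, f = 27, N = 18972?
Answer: Rational(1, 20646) ≈ 4.8436e-5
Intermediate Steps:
Function('J')(K, B) = Mul(62, K)
Pow(Add(Function('J')(f, -232), N), -1) = Pow(Add(Mul(62, 27), 18972), -1) = Pow(Add(1674, 18972), -1) = Pow(20646, -1) = Rational(1, 20646)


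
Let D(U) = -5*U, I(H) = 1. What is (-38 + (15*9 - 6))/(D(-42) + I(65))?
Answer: 91/211 ≈ 0.43128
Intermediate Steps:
(-38 + (15*9 - 6))/(D(-42) + I(65)) = (-38 + (15*9 - 6))/(-5*(-42) + 1) = (-38 + (135 - 6))/(210 + 1) = (-38 + 129)/211 = 91*(1/211) = 91/211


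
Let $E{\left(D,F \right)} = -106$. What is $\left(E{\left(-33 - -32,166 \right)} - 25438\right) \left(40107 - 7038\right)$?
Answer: $-844714536$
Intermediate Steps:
$\left(E{\left(-33 - -32,166 \right)} - 25438\right) \left(40107 - 7038\right) = \left(-106 - 25438\right) \left(40107 - 7038\right) = \left(-25544\right) 33069 = -844714536$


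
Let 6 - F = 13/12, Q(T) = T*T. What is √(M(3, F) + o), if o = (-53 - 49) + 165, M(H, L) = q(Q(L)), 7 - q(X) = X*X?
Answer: I*√10665841/144 ≈ 22.68*I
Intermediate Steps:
Q(T) = T²
q(X) = 7 - X² (q(X) = 7 - X*X = 7 - X²)
F = 59/12 (F = 6 - 13/12 = 59/12 ≈ 4.9167)
M(H, L) = 7 - L⁴ (M(H, L) = 7 - (L²)² = 7 - L⁴)
o = 63 (o = -102 + 165 = 63)
√(M(3, F) + o) = √((7 - (59/12)⁴) + 63) = √((7 - 1*12117361/20736) + 63) = √((7 - 12117361/20736) + 63) = √(-11972209/20736 + 63) = √(-10665841/20736) = I*√10665841/144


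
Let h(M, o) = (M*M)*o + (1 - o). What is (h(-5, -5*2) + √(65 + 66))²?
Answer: (239 - √131)² ≈ 51781.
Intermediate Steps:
h(M, o) = 1 - o + o*M² (h(M, o) = M²*o + (1 - o) = o*M² + (1 - o) = 1 - o + o*M²)
(h(-5, -5*2) + √(65 + 66))² = ((1 - (-5)*2 - 5*2*(-5)²) + √(65 + 66))² = ((1 - 1*(-10) - 10*25) + √131)² = ((1 + 10 - 250) + √131)² = (-239 + √131)²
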